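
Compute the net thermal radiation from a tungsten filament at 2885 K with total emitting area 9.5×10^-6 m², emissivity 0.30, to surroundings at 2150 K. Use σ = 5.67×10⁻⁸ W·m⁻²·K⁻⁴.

Q = εσA(T⁴ − T_s⁴). T⁴ − T_s⁴ = (2885)⁴ − (2150)⁴ = 6.93×10^13 − 2.14×10^13 = 4.79×10^13 K⁴.
Q = 0.30 × 5.67×10⁻⁸ × 9.50×10^-6 × 4.79×10^13 = 7.74 W.

Q ≈ 7.74 W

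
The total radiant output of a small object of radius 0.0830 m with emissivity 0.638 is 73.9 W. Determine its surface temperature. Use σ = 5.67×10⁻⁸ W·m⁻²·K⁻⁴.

T ≈ 392 K

A = 4πr² = 4π × (0.0830)² = 0.0866 m².
From P = εσAT⁴, T = (P / εσA)^(1/4) = (73.9 / (0.638 × 5.67×10⁻⁸ × 0.0866))^(1/4).
T = (2.36×10^10)^(1/4) = 392 K.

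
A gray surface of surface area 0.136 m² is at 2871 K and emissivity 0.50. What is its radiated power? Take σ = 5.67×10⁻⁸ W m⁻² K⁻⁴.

P = εσAT⁴ = 0.50 × 5.67×10⁻⁸ × 0.136 × (2871)⁴ = 0.50 × 5.67×10⁻⁸ × 0.136 × 6.79×10^13.
P = 2.62×10^5 W.

P ≈ 2.62×10^5 W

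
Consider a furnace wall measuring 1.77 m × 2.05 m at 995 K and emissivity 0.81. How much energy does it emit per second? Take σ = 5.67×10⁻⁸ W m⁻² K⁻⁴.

A = 1.77 × 2.05 = 3.63 m².
Stefan–Boltzmann: P = εσAT⁴ = 0.81 × 5.67×10⁻⁸ × 3.63 × (995)⁴ = 0.81 × 5.67×10⁻⁸ × 3.63 × 9.80×10^11.
P = 1.63×10^5 W.

P ≈ 1.63×10^5 W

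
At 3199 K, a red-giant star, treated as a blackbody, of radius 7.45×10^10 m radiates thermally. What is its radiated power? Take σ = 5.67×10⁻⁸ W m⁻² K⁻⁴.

P ≈ 4.14×10^29 W

A = 4πr² = 4π × (7.45×10^10)² = 6.97×10^22 m².
P = σAT⁴ = 5.67×10⁻⁸ × 6.97×10^22 × (3199)⁴ = 5.67×10⁻⁸ × 6.97×10^22 × 1.05×10^14.
P = 4.14×10^29 W.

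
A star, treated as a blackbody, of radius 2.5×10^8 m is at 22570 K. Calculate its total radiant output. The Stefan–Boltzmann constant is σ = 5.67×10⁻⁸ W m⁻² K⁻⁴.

A = 4πr² = 4π × (2.5×10^8)² = 7.85×10^17 m².
P = σAT⁴ = 5.67×10⁻⁸ × 7.85×10^17 × (22570)⁴ = 5.67×10⁻⁸ × 7.85×10^17 × 2.59×10^17.
P = 1.16×10^28 W.

P ≈ 1.16×10^28 W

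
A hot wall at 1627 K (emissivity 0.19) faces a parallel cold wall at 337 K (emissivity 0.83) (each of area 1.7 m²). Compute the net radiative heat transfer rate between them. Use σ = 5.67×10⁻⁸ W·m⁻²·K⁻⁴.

Q ≈ 1.23×10^5 W

For two large parallel gray plates, q = σ(T₁⁴ − T₂⁴) / (1/ε₁ + 1/ε₂ − 1).
1/ε₁ + 1/ε₂ − 1 = 1/0.19 + 1/0.83 − 1 = 5.468.
T₁⁴ − T₂⁴ = 7.01×10^12 − 1.29×10^10 = 6.99×10^12 K⁴.
q = 5.67×10⁻⁸ × 6.99×10^12 / 5.468 = 72500 W/m².
Q = q·A = 72500 × 1.7 = 1.23×10^5 W.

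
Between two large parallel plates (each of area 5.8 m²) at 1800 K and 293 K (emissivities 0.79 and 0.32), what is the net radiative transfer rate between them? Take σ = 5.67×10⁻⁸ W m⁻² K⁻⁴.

For two large parallel gray plates, q = σ(T₁⁴ − T₂⁴) / (1/ε₁ + 1/ε₂ − 1).
1/ε₁ + 1/ε₂ − 1 = 1/0.79 + 1/0.32 − 1 = 3.391.
T₁⁴ − T₂⁴ = 1.05×10^13 − 7.37×10^9 = 1.05×10^13 K⁴.
q = 5.67×10⁻⁸ × 1.05×10^13 / 3.391 = 1.75×10^5 W/m².
Q = q·A = 1.75×10^5 × 5.8 = 1.02×10^6 W.

Q ≈ 1.02×10^6 W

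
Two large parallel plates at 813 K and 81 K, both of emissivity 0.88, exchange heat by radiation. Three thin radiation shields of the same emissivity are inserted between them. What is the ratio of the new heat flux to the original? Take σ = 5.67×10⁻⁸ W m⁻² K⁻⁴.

ratio ≈ 0.250

With N identical shields there are N+1 = 4 gaps in series, each with the same radiative resistance, so the flux falls to 1/(N+1) of its unshielded value.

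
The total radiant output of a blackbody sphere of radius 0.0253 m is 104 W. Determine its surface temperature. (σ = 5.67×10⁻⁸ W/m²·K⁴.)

T ≈ 691 K

A = 4πr² = 4π × (0.0253)² = 8.04×10^-3 m².
From P = σAT⁴, T = (P / σA)^(1/4) = (104 / (5.67×10⁻⁸ × 8.04×10^-3))^(1/4).
T = (2.28×10^11)^(1/4) = 691 K.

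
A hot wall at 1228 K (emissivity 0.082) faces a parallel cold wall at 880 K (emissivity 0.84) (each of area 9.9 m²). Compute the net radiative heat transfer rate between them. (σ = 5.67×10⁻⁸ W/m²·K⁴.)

Q ≈ 75900 W

For two large parallel gray plates, q = σ(T₁⁴ − T₂⁴) / (1/ε₁ + 1/ε₂ − 1).
1/ε₁ + 1/ε₂ − 1 = 1/0.082 + 1/0.84 − 1 = 12.39.
T₁⁴ − T₂⁴ = 2.27×10^12 − 6.00×10^11 = 1.67×10^12 K⁴.
q = 5.67×10⁻⁸ × 1.67×10^12 / 12.39 = 7660 W/m².
Q = q·A = 7660 × 9.9 = 75900 W.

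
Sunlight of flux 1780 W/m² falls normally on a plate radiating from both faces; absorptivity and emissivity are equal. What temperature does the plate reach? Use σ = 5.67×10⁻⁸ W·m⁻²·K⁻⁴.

Absorbed flux αS = emitted flux 2εσT⁴ per unit area; with α = ε this gives T = (S/2σ)^(1/4).
T = (1780 / (2 × 5.67×10⁻⁸))^(1/4) = (1.57×10^10)^(1/4).
T = 354 K.

T ≈ 354 K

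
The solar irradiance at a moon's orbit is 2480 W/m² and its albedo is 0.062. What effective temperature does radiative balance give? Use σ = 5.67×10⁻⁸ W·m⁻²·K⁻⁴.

T ≈ 318 K

Power absorbed = (1−a)S·πR²; power emitted = 4πR²σT⁴. Equating and cancelling πR²:
T = ((1−a)S / 4σ)^(1/4) = (2330 / (4 × 5.67×10⁻⁸))^(1/4) = (1.03×10^10)^(1/4).
T = 318 K.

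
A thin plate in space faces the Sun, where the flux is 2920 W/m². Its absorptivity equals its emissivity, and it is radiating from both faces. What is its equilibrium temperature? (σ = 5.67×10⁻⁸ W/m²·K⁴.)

T ≈ 401 K

Absorbed flux αS = emitted flux 2εσT⁴ per unit area; with α = ε this gives T = (S/2σ)^(1/4).
T = (2920 / (2 × 5.67×10⁻⁸))^(1/4) = (2.57×10^10)^(1/4).
T = 401 K.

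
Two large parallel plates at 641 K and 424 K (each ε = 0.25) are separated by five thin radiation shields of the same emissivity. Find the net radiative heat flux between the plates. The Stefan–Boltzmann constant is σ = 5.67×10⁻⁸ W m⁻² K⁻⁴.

q ≈ 184 W/m²

Each of the 6 gaps contributes resistance (2/ε − 1) = 2/0.25 − 1 = 7.000; total = 42.00.
q = σ(T₁⁴ − T₂⁴) / 42.00 = 5.67×10⁻⁸ × 1.37×10^11 / 42.00 = 184 W/m².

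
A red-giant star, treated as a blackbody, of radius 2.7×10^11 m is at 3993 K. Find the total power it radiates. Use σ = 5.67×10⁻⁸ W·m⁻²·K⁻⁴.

P ≈ 1.32×10^31 W

A = 4πr² = 4π × (2.7×10^11)² = 9.16×10^23 m².
P = σAT⁴ = 5.67×10⁻⁸ × 9.16×10^23 × (3993)⁴ = 5.67×10⁻⁸ × 9.16×10^23 × 2.54×10^14.
P = 1.32×10^31 W.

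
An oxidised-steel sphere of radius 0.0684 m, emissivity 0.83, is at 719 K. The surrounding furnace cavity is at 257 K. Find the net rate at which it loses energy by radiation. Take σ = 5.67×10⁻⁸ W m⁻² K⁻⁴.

Q ≈ 727 W

A = 4πr² = 4π × (0.0684)² = 0.0588 m².
Q = εσA(T⁴ − T_s⁴). T⁴ − T_s⁴ = (719)⁴ − (257)⁴ = 2.67×10^11 − 4.36×10^9 = 2.63×10^11 K⁴.
Q = 0.83 × 5.67×10⁻⁸ × 0.0588 × 2.63×10^11 = 727 W.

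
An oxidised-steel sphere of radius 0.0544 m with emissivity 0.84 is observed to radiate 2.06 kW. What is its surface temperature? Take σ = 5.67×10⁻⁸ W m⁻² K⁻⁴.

T ≈ 1040 K

A = 4πr² = 4π × (0.0544)² = 0.0372 m².
From P = εσAT⁴, T = (P / εσA)^(1/4) = (2060 / (0.84 × 5.67×10⁻⁸ × 0.0372))^(1/4).
T = (1.16×10^12)^(1/4) = 1040 K.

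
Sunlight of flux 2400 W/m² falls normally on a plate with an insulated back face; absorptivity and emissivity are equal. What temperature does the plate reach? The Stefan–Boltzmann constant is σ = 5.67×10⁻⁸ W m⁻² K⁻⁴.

T ≈ 454 K

Absorbed flux αS = emitted flux εσT⁴ (one radiating face); with α = ε, T = (S/σ)^(1/4).
T = (2400 / 5.67×10⁻⁸)^(1/4) = (4.23×10^10)^(1/4).
T = 454 K.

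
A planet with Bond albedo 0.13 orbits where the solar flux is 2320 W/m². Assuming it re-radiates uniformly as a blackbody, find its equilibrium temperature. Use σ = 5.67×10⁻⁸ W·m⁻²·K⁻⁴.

T ≈ 307 K

Power absorbed = (1−a)S·πR²; power emitted = 4πR²σT⁴. Equating and cancelling πR²:
T = ((1−a)S / 4σ)^(1/4) = (2020 / (4 × 5.67×10⁻⁸))^(1/4) = (8.90×10^9)^(1/4).
T = 307 K.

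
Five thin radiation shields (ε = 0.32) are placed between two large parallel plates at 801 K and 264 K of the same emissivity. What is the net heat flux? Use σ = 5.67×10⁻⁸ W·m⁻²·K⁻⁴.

Each of the 6 gaps contributes resistance (2/ε − 1) = 2/0.32 − 1 = 5.250; total = 31.50.
q = σ(T₁⁴ − T₂⁴) / 31.50 = 5.67×10⁻⁸ × 4.07×10^11 / 31.50 = 732 W/m².

q ≈ 732 W/m²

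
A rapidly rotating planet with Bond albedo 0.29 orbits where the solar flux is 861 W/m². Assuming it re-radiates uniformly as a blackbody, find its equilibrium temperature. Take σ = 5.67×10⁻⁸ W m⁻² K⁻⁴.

T ≈ 228 K

Power absorbed = (1−a)S·πR²; power emitted = 4πR²σT⁴. Equating and cancelling πR²:
T = ((1−a)S / 4σ)^(1/4) = (611 / (4 × 5.67×10⁻⁸))^(1/4) = (2.70×10^9)^(1/4).
T = 228 K.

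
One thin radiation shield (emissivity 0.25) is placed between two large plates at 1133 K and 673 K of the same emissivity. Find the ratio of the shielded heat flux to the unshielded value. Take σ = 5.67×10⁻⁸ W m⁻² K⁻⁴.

With N identical shields there are N+1 = 2 gaps in series, each with the same radiative resistance, so the flux falls to 1/(N+1) of its unshielded value.

ratio ≈ 0.500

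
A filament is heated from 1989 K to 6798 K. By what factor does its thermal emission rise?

ratio ≈ 136

P ∝ T⁴, so the ratio is (6798/1989)⁴ = (3.418)⁴ = 136.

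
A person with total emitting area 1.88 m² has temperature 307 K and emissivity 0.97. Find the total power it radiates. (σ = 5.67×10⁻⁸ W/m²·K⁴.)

P = εσAT⁴ = 0.97 × 5.67×10⁻⁸ × 1.88 × (307)⁴ = 0.97 × 5.67×10⁻⁸ × 1.88 × 8.88×10^9.
P = 918 W.

P ≈ 918 W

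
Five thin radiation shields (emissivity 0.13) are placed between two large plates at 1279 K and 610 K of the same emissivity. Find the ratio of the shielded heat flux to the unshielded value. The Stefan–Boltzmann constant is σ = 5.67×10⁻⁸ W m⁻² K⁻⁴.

ratio ≈ 0.167

With N identical shields there are N+1 = 6 gaps in series, each with the same radiative resistance, so the flux falls to 1/(N+1) of its unshielded value.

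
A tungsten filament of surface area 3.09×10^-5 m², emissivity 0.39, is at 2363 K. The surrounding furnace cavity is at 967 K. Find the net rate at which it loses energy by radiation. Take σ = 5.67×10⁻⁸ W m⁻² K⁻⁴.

Q ≈ 20.7 W

Q = εσA(T⁴ − T_s⁴). T⁴ − T_s⁴ = (2363)⁴ − (967)⁴ = 3.12×10^13 − 8.74×10^11 = 3.03×10^13 K⁴.
Q = 0.39 × 5.67×10⁻⁸ × 3.09×10^-5 × 3.03×10^13 = 20.7 W.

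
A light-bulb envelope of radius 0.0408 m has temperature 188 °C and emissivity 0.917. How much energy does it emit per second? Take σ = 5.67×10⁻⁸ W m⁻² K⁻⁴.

P ≈ 49.1 W

A = 4πr² = 4π × (0.0408)² = 0.0209 m².
188 °C = 461 K.
P = εσAT⁴ = 0.917 × 5.67×10⁻⁸ × 0.0209 × (461)⁴ = 0.917 × 5.67×10⁻⁸ × 0.0209 × 4.52×10^10.
P = 49.1 W.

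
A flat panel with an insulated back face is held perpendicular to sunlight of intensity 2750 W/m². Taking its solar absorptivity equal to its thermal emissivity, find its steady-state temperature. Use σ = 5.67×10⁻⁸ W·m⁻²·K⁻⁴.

Absorbed flux αS = emitted flux εσT⁴ (one radiating face); with α = ε, T = (S/σ)^(1/4).
T = (2750 / 5.67×10⁻⁸)^(1/4) = (4.85×10^10)^(1/4).
T = 469 K.

T ≈ 469 K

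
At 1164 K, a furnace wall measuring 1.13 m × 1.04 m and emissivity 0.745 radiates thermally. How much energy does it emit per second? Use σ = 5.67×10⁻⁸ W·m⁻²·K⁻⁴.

A = 1.13 × 1.04 = 1.18 m².
Stefan–Boltzmann: P = εσAT⁴ = 0.745 × 5.67×10⁻⁸ × 1.18 × (1164)⁴ = 0.745 × 5.67×10⁻⁸ × 1.18 × 1.84×10^12.
P = 91100 W.

P ≈ 91100 W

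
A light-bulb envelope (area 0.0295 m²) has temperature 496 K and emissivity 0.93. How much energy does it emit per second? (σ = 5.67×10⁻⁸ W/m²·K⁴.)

P ≈ 94.1 W

P = εσAT⁴ = 0.93 × 5.67×10⁻⁸ × 0.0295 × (496)⁴ = 0.93 × 5.67×10⁻⁸ × 0.0295 × 6.05×10^10.
P = 94.1 W.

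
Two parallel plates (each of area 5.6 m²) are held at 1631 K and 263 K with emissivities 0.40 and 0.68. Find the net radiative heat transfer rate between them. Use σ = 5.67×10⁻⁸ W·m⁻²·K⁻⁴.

Q ≈ 7.56×10^5 W

For two large parallel gray plates, q = σ(T₁⁴ − T₂⁴) / (1/ε₁ + 1/ε₂ − 1).
1/ε₁ + 1/ε₂ − 1 = 1/0.40 + 1/0.68 − 1 = 2.971.
T₁⁴ − T₂⁴ = 7.08×10^12 − 4.78×10^9 = 7.07×10^12 K⁴.
q = 5.67×10⁻⁸ × 7.07×10^12 / 2.971 = 1.35×10^5 W/m².
Q = q·A = 1.35×10^5 × 5.6 = 7.56×10^5 W.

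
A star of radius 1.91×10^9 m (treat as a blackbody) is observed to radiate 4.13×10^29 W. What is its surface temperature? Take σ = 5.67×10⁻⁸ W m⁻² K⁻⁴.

A = 4πr² = 4π × (1.91×10^9)² = 4.58×10^19 m².
From P = σAT⁴, T = (P / σA)^(1/4) = (4.13×10^29 / (5.67×10⁻⁸ × 4.58×10^19))^(1/4).
T = (1.59×10^17)^(1/4) = 20000 K.

T ≈ 20000 K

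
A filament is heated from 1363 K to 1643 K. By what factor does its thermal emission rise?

P ∝ T⁴, so the ratio is (1643/1363)⁴ = (1.205)⁴ = 2.11.

ratio ≈ 2.11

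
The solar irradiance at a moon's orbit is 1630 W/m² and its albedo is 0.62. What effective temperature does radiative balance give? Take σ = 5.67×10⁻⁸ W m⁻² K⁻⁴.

T ≈ 229 K

Power absorbed = (1−a)S·πR²; power emitted = 4πR²σT⁴. Equating and cancelling πR²:
T = ((1−a)S / 4σ)^(1/4) = (619 / (4 × 5.67×10⁻⁸))^(1/4) = (2.73×10^9)^(1/4).
T = 229 K.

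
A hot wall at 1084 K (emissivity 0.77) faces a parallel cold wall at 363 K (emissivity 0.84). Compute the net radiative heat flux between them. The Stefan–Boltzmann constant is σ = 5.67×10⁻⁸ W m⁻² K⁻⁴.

q ≈ 51900 W/m²

For two large parallel gray plates, q = σ(T₁⁴ − T₂⁴) / (1/ε₁ + 1/ε₂ − 1).
1/ε₁ + 1/ε₂ − 1 = 1/0.77 + 1/0.84 − 1 = 1.489.
T₁⁴ − T₂⁴ = 1.38×10^12 − 1.74×10^10 = 1.36×10^12 K⁴.
q = 5.67×10⁻⁸ × 1.36×10^12 / 1.489 = 51900 W/m².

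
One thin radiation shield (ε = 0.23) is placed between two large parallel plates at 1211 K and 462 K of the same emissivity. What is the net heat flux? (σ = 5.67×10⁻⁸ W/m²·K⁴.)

q ≈ 7760 W/m²

Each of the 2 gaps contributes resistance (2/ε − 1) = 2/0.23 − 1 = 7.696; total = 15.39.
q = σ(T₁⁴ − T₂⁴) / 15.39 = 5.67×10⁻⁸ × 2.11×10^12 / 15.39 = 7760 W/m².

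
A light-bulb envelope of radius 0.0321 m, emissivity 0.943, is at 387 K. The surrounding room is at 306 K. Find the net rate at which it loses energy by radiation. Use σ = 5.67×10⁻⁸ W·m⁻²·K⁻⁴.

A = 4πr² = 4π × (0.0321)² = 0.0129 m².
Q = εσA(T⁴ − T_s⁴). T⁴ − T_s⁴ = (387)⁴ − (306)⁴ = 2.24×10^10 − 8.77×10^9 = 1.37×10^10 K⁴.
Q = 0.943 × 5.67×10⁻⁸ × 0.0129 × 1.37×10^10 = 9.46 W.

Q ≈ 9.46 W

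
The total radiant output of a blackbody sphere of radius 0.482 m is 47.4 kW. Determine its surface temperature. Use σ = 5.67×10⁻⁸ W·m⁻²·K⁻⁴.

T ≈ 732 K

A = 4πr² = 4π × (0.482)² = 2.92 m².
From P = σAT⁴, T = (P / σA)^(1/4) = (47400 / (5.67×10⁻⁸ × 2.92))^(1/4).
T = (2.86×10^11)^(1/4) = 732 K.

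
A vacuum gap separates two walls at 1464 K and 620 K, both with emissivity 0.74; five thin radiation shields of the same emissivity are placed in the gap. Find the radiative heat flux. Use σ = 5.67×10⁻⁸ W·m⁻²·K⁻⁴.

q ≈ 24700 W/m²

Each of the 6 gaps contributes resistance (2/ε − 1) = 2/0.74 − 1 = 1.703; total = 10.22.
q = σ(T₁⁴ − T₂⁴) / 10.22 = 5.67×10⁻⁸ × 4.45×10^12 / 10.22 = 24700 W/m².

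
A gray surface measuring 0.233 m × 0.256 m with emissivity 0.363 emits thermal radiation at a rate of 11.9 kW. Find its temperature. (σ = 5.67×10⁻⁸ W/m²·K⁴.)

T ≈ 1760 K

A = 0.233 × 0.256 = 0.0596 m².
From P = εσAT⁴, T = (P / εσA)^(1/4) = (11900 / (0.363 × 5.67×10⁻⁸ × 0.0596))^(1/4).
T = (9.69×10^12)^(1/4) = 1760 K.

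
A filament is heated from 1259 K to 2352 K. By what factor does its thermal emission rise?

P ∝ T⁴, so the ratio is (2352/1259)⁴ = (1.868)⁴ = 12.2.

ratio ≈ 12.2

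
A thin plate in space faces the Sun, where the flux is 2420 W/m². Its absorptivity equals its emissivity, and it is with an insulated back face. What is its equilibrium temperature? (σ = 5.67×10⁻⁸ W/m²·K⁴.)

T ≈ 455 K

Absorbed flux αS = emitted flux εσT⁴ (one radiating face); with α = ε, T = (S/σ)^(1/4).
T = (2420 / 5.67×10⁻⁸)^(1/4) = (4.27×10^10)^(1/4).
T = 455 K.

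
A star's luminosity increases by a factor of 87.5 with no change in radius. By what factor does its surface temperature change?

P ∝ T⁴ ⇒ T ∝ P^(1/4), so T scales by (87.5)^(1/4) = 3.06.

factor ≈ 3.06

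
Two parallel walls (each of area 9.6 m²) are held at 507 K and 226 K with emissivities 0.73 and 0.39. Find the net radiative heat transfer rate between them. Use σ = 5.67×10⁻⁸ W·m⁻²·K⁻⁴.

Q ≈ 11800 W

For two large parallel gray plates, q = σ(T₁⁴ − T₂⁴) / (1/ε₁ + 1/ε₂ − 1).
1/ε₁ + 1/ε₂ − 1 = 1/0.73 + 1/0.39 − 1 = 2.934.
T₁⁴ − T₂⁴ = 6.61×10^10 − 2.61×10^9 = 6.35×10^10 K⁴.
q = 5.67×10⁻⁸ × 6.35×10^10 / 2.934 = 1230 W/m².
Q = q·A = 1230 × 9.6 = 11800 W.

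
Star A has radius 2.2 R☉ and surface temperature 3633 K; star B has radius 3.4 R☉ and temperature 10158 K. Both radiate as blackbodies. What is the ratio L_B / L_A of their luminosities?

L_B/L_A ≈ 146

L = 4πR²σT⁴ ∝ R²T⁴, so L_B/L_A = (3.4/2.2)² × (10158/3633)⁴ = 2.39 × 61.1 = 146.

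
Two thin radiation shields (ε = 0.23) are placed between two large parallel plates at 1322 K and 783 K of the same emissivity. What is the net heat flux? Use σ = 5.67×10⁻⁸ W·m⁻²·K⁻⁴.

q ≈ 6580 W/m²

Each of the 3 gaps contributes resistance (2/ε − 1) = 2/0.23 − 1 = 7.696; total = 23.09.
q = σ(T₁⁴ − T₂⁴) / 23.09 = 5.67×10⁻⁸ × 2.68×10^12 / 23.09 = 6580 W/m².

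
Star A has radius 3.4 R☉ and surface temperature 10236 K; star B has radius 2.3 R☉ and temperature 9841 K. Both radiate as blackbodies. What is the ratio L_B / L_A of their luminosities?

L = 4πR²σT⁴ ∝ R²T⁴, so L_B/L_A = (2.3/3.4)² × (9841/10236)⁴ = 0.458 × 0.854 = 0.391.

L_B/L_A ≈ 0.391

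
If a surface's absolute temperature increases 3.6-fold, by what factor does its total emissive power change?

factor ≈ 168

P ∝ T⁴, so the power scales as (3.6)⁴ = 168.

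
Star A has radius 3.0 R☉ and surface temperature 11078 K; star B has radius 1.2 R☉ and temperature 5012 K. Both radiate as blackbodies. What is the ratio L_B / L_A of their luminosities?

L_B/L_A ≈ 6.70×10^-3

L = 4πR²σT⁴ ∝ R²T⁴, so L_B/L_A = (1.2/3.0)² × (5012/11078)⁴ = 0.160 × 0.0419 = 6.70×10^-3.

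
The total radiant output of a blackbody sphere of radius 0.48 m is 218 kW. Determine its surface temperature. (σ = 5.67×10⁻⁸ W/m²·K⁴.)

T ≈ 1070 K

A = 4πr² = 4π × (0.48)² = 2.90 m².
From P = σAT⁴, T = (P / σA)^(1/4) = (2.18×10^5 / (5.67×10⁻⁸ × 2.90))^(1/4).
T = (1.33×10^12)^(1/4) = 1070 K.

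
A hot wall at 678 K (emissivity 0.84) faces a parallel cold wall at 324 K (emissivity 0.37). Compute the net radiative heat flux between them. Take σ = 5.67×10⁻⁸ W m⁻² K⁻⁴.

q ≈ 3930 W/m²

For two large parallel gray plates, q = σ(T₁⁴ − T₂⁴) / (1/ε₁ + 1/ε₂ − 1).
1/ε₁ + 1/ε₂ − 1 = 1/0.84 + 1/0.37 − 1 = 2.893.
T₁⁴ − T₂⁴ = 2.11×10^11 − 1.10×10^10 = 2.00×10^11 K⁴.
q = 5.67×10⁻⁸ × 2.00×10^11 / 2.893 = 3930 W/m².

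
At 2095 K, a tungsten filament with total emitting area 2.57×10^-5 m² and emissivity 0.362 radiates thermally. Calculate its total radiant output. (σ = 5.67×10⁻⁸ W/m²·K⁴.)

P ≈ 10.2 W

Stefan–Boltzmann: P = εσAT⁴ = 0.362 × 5.67×10⁻⁸ × 2.57×10^-5 × (2095)⁴ = 0.362 × 5.67×10⁻⁸ × 2.57×10^-5 × 1.93×10^13.
P = 10.2 W.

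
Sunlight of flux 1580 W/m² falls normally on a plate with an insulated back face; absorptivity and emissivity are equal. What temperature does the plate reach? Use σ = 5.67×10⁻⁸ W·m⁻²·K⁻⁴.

Absorbed flux αS = emitted flux εσT⁴ (one radiating face); with α = ε, T = (S/σ)^(1/4).
T = (1580 / 5.67×10⁻⁸)^(1/4) = (2.79×10^10)^(1/4).
T = 409 K.

T ≈ 409 K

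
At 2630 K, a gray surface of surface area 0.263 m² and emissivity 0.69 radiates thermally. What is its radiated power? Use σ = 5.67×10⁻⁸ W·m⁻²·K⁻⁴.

Stefan–Boltzmann: P = εσAT⁴ = 0.69 × 5.67×10⁻⁸ × 0.263 × (2630)⁴ = 0.69 × 5.67×10⁻⁸ × 0.263 × 4.78×10^13.
P = 4.92×10^5 W.

P ≈ 4.92×10^5 W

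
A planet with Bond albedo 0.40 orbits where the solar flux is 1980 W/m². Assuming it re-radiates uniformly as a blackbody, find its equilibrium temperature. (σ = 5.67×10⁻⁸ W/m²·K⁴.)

T ≈ 269 K

Power absorbed = (1−a)S·πR²; power emitted = 4πR²σT⁴. Equating and cancelling πR²:
T = ((1−a)S / 4σ)^(1/4) = (1190 / (4 × 5.67×10⁻⁸))^(1/4) = (5.24×10^9)^(1/4).
T = 269 K.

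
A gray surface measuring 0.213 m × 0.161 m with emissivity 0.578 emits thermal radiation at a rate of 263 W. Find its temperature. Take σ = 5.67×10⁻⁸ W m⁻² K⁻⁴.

A = 0.213 × 0.161 = 0.0343 m².
From P = εσAT⁴, T = (P / εσA)^(1/4) = (263 / (0.578 × 5.67×10⁻⁸ × 0.0343))^(1/4).
T = (2.34×10^11)^(1/4) = 696 K.

T ≈ 696 K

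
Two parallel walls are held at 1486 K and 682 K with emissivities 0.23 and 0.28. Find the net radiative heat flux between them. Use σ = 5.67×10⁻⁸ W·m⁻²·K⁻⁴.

q ≈ 38200 W/m²

For two large parallel gray plates, q = σ(T₁⁴ − T₂⁴) / (1/ε₁ + 1/ε₂ − 1).
1/ε₁ + 1/ε₂ − 1 = 1/0.23 + 1/0.28 − 1 = 6.919.
T₁⁴ − T₂⁴ = 4.88×10^12 − 2.16×10^11 = 4.66×10^12 K⁴.
q = 5.67×10⁻⁸ × 4.66×10^12 / 6.919 = 38200 W/m².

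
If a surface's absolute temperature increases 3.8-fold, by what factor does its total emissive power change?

P ∝ T⁴, so the power scales as (3.8)⁴ = 209.

factor ≈ 209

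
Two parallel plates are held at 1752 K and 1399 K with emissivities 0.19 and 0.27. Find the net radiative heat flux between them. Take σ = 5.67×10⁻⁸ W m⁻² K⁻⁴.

For two large parallel gray plates, q = σ(T₁⁴ − T₂⁴) / (1/ε₁ + 1/ε₂ − 1).
1/ε₁ + 1/ε₂ − 1 = 1/0.19 + 1/0.27 − 1 = 7.967.
T₁⁴ − T₂⁴ = 9.42×10^12 − 3.83×10^12 = 5.59×10^12 K⁴.
q = 5.67×10⁻⁸ × 5.59×10^12 / 7.967 = 39800 W/m².

q ≈ 39800 W/m²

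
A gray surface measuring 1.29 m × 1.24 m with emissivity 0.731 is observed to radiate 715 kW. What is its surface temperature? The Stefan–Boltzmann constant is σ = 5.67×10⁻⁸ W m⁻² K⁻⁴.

A = 1.29 × 1.24 = 1.60 m².
From P = εσAT⁴, T = (P / εσA)^(1/4) = (7.15×10^5 / (0.731 × 5.67×10⁻⁸ × 1.60))^(1/4).
T = (1.08×10^13)^(1/4) = 1810 K.

T ≈ 1810 K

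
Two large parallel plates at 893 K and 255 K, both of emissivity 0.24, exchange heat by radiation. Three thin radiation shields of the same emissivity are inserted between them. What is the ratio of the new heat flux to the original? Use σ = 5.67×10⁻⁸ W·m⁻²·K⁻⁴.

ratio ≈ 0.250

With N identical shields there are N+1 = 4 gaps in series, each with the same radiative resistance, so the flux falls to 1/(N+1) of its unshielded value.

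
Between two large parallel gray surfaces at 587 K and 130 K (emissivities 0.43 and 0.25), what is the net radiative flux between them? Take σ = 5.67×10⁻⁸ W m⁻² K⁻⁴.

q ≈ 1260 W/m²

For two large parallel gray plates, q = σ(T₁⁴ − T₂⁴) / (1/ε₁ + 1/ε₂ − 1).
1/ε₁ + 1/ε₂ − 1 = 1/0.43 + 1/0.25 − 1 = 5.326.
T₁⁴ − T₂⁴ = 1.19×10^11 − 2.86×10^8 = 1.18×10^11 K⁴.
q = 5.67×10⁻⁸ × 1.18×10^11 / 5.326 = 1260 W/m².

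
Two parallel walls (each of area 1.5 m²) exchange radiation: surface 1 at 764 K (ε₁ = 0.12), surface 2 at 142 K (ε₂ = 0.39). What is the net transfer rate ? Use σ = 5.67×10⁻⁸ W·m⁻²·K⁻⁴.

Q ≈ 2920 W

For two large parallel gray plates, q = σ(T₁⁴ − T₂⁴) / (1/ε₁ + 1/ε₂ − 1).
1/ε₁ + 1/ε₂ − 1 = 1/0.12 + 1/0.39 − 1 = 9.897.
T₁⁴ − T₂⁴ = 3.41×10^11 − 4.07×10^8 = 3.40×10^11 K⁴.
q = 5.67×10⁻⁸ × 3.40×10^11 / 9.897 = 1950 W/m².
Q = q·A = 1950 × 1.5 = 2920 W.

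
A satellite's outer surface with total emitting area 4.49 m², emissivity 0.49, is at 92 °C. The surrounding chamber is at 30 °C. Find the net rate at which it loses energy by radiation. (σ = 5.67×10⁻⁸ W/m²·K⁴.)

Q ≈ 1160 W

Convert: 92 °C = 365 K; 30 °C = 303 K.
Q = εσA(T⁴ − T_s⁴). T⁴ − T_s⁴ = (365)⁴ − (303)⁴ = 1.77×10^10 − 8.43×10^9 = 9.32×10^9 K⁴.
Q = 0.49 × 5.67×10⁻⁸ × 4.49 × 9.32×10^9 = 1160 W.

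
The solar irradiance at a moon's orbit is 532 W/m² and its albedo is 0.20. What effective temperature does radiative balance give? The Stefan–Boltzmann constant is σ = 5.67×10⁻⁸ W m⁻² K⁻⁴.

Power absorbed = (1−a)S·πR²; power emitted = 4πR²σT⁴. Equating and cancelling πR²:
T = ((1−a)S / 4σ)^(1/4) = (426 / (4 × 5.67×10⁻⁸))^(1/4) = (1.88×10^9)^(1/4).
T = 208 K.

T ≈ 208 K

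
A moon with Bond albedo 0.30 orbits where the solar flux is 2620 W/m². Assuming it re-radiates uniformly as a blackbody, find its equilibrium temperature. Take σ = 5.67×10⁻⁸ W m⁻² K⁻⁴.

Power absorbed = (1−a)S·πR²; power emitted = 4πR²σT⁴. Equating and cancelling πR²:
T = ((1−a)S / 4σ)^(1/4) = (1830 / (4 × 5.67×10⁻⁸))^(1/4) = (8.09×10^9)^(1/4).
T = 300 K.

T ≈ 300 K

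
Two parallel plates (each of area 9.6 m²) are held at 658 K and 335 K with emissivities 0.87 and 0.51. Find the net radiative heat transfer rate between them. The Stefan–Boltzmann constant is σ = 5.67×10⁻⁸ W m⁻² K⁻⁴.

For two large parallel gray plates, q = σ(T₁⁴ − T₂⁴) / (1/ε₁ + 1/ε₂ − 1).
1/ε₁ + 1/ε₂ − 1 = 1/0.87 + 1/0.51 − 1 = 2.110.
T₁⁴ − T₂⁴ = 1.87×10^11 − 1.26×10^10 = 1.75×10^11 K⁴.
q = 5.67×10⁻⁸ × 1.75×10^11 / 2.110 = 4700 W/m².
Q = q·A = 4700 × 9.6 = 45100 W.

Q ≈ 45100 W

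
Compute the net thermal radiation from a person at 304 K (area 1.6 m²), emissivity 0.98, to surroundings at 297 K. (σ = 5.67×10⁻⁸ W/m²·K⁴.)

Q = εσA(T⁴ − T_s⁴). T⁴ − T_s⁴ = (304)⁴ − (297)⁴ = 8.54×10^9 − 7.78×10^9 = 7.60×10^8 K⁴.
Q = 0.98 × 5.67×10⁻⁸ × 1.60 × 7.60×10^8 = 67.6 W.

Q ≈ 67.6 W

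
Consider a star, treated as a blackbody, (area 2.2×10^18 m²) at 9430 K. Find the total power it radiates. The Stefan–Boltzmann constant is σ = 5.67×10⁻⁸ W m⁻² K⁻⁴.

P ≈ 9.86×10^26 W

P = σAT⁴ = 5.67×10⁻⁸ × 2.20×10^18 × (9430)⁴ = 5.67×10⁻⁸ × 2.20×10^18 × 7.91×10^15.
P = 9.86×10^26 W.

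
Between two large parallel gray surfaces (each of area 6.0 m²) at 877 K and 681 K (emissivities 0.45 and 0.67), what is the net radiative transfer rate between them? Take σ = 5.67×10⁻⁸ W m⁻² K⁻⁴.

For two large parallel gray plates, q = σ(T₁⁴ − T₂⁴) / (1/ε₁ + 1/ε₂ − 1).
1/ε₁ + 1/ε₂ − 1 = 1/0.45 + 1/0.67 − 1 = 2.715.
T₁⁴ − T₂⁴ = 5.92×10^11 − 2.15×10^11 = 3.76×10^11 K⁴.
q = 5.67×10⁻⁸ × 3.76×10^11 / 2.715 = 7860 W/m².
Q = q·A = 7860 × 6.0 = 47200 W.

Q ≈ 47200 W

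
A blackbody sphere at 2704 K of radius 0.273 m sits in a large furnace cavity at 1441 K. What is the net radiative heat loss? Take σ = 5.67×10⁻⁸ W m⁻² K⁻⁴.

A = 4πr² = 4π × (0.273)² = 0.937 m².
Q = σA(T⁴ − T_s⁴). T⁴ − T_s⁴ = (2704)⁴ − (1441)⁴ = 5.35×10^13 − 4.31×10^12 = 4.91×10^13 K⁴.
Q = 5.67×10⁻⁸ × 0.937 × 4.91×10^13 = 2.61×10^6 W.

Q ≈ 2.61×10^6 W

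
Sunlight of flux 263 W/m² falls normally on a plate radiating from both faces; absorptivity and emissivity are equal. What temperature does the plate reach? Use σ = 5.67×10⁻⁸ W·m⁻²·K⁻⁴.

T ≈ 219 K

Absorbed flux αS = emitted flux 2εσT⁴ per unit area; with α = ε this gives T = (S/2σ)^(1/4).
T = (263 / (2 × 5.67×10⁻⁸))^(1/4) = (2.32×10^9)^(1/4).
T = 219 K.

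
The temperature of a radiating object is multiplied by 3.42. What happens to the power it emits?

factor ≈ 137

P ∝ T⁴, so the power scales as (3.42)⁴ = 137.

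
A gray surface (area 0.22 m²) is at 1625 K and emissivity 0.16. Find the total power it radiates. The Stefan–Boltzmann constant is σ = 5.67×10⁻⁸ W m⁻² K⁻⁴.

P ≈ 13900 W

Stefan–Boltzmann: P = εσAT⁴ = 0.16 × 5.67×10⁻⁸ × 0.220 × (1625)⁴ = 0.16 × 5.67×10⁻⁸ × 0.220 × 6.97×10^12.
P = 13900 W.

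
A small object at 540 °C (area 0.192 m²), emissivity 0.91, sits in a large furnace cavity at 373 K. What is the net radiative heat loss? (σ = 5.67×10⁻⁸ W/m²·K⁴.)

Q ≈ 4140 W

Convert: 540 °C = 813 K.
Q = εσA(T⁴ − T_s⁴). T⁴ − T_s⁴ = (813)⁴ − (373)⁴ = 4.37×10^11 − 1.94×10^10 = 4.18×10^11 K⁴.
Q = 0.91 × 5.67×10⁻⁸ × 0.192 × 4.18×10^11 = 4140 W.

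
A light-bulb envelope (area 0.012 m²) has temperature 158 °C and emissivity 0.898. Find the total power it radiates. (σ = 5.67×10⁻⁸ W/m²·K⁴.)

158 °C = 431 K.
Stefan–Boltzmann: P = εσAT⁴ = 0.898 × 5.67×10⁻⁸ × 0.0120 × (431)⁴ = 0.898 × 5.67×10⁻⁸ × 0.0120 × 3.45×10^10.
P = 21.1 W.

P ≈ 21.1 W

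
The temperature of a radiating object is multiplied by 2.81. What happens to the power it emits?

factor ≈ 62.3

P ∝ T⁴, so the power scales as (2.81)⁴ = 62.3.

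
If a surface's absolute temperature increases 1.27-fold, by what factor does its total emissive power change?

factor ≈ 2.60

P ∝ T⁴, so the power scales as (1.27)⁴ = 2.60.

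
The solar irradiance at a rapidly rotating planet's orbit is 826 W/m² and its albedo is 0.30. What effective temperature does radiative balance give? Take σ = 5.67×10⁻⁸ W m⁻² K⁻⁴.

Power absorbed = (1−a)S·πR²; power emitted = 4πR²σT⁴. Equating and cancelling πR²:
T = ((1−a)S / 4σ)^(1/4) = (578 / (4 × 5.67×10⁻⁸))^(1/4) = (2.55×10^9)^(1/4).
T = 225 K.

T ≈ 225 K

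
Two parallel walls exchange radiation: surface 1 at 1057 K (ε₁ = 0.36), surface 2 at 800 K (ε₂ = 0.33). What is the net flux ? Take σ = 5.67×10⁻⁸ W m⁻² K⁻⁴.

For two large parallel gray plates, q = σ(T₁⁴ − T₂⁴) / (1/ε₁ + 1/ε₂ − 1).
1/ε₁ + 1/ε₂ − 1 = 1/0.36 + 1/0.33 − 1 = 4.808.
T₁⁴ − T₂⁴ = 1.25×10^12 − 4.10×10^11 = 8.39×10^11 K⁴.
q = 5.67×10⁻⁸ × 8.39×10^11 / 4.808 = 9890 W/m².

q ≈ 9890 W/m²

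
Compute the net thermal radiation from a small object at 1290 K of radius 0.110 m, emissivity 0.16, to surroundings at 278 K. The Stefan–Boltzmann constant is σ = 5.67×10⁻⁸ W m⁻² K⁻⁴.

A = 4πr² = 4π × (0.110)² = 0.152 m².
Q = εσA(T⁴ − T_s⁴). T⁴ − T_s⁴ = (1290)⁴ − (278)⁴ = 2.77×10^12 − 5.97×10^9 = 2.76×10^12 K⁴.
Q = 0.16 × 5.67×10⁻⁸ × 0.152 × 2.76×10^12 = 3810 W.

Q ≈ 3810 W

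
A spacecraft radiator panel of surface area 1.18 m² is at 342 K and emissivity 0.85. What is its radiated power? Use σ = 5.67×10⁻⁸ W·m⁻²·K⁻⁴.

P ≈ 778 W

P = εσAT⁴ = 0.85 × 5.67×10⁻⁸ × 1.18 × (342)⁴ = 0.85 × 5.67×10⁻⁸ × 1.18 × 1.37×10^10.
P = 778 W.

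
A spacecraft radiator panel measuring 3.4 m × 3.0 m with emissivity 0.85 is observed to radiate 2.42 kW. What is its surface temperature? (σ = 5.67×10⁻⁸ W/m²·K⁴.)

A = 3.4 × 3.0 = 10.2 m².
From P = εσAT⁴, T = (P / εσA)^(1/4) = (2420 / (0.85 × 5.67×10⁻⁸ × 10.2))^(1/4).
T = (4.92×10^9)^(1/4) = 265 K.

T ≈ 265 K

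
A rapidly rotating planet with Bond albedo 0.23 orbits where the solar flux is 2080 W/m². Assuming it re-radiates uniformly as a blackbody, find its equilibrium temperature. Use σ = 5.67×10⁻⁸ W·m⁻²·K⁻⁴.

Power absorbed = (1−a)S·πR²; power emitted = 4πR²σT⁴. Equating and cancelling πR²:
T = ((1−a)S / 4σ)^(1/4) = (1600 / (4 × 5.67×10⁻⁸))^(1/4) = (7.06×10^9)^(1/4).
T = 290 K.

T ≈ 290 K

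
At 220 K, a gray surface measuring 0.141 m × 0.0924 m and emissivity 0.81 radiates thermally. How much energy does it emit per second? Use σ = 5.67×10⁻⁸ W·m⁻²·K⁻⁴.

P ≈ 1.40 W

A = 0.141 × 0.0924 = 0.0130 m².
P = εσAT⁴ = 0.81 × 5.67×10⁻⁸ × 0.0130 × (220)⁴ = 0.81 × 5.67×10⁻⁸ × 0.0130 × 2.34×10^9.
P = 1.40 W.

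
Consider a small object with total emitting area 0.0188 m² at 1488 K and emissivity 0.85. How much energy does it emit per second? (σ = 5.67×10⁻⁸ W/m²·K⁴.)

P = εσAT⁴ = 0.85 × 5.67×10⁻⁸ × 0.0188 × (1488)⁴ = 0.85 × 5.67×10⁻⁸ × 0.0188 × 4.90×10^12.
P = 4440 W.

P ≈ 4440 W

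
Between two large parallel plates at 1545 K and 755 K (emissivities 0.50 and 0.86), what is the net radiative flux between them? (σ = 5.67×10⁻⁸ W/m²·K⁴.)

q ≈ 1.41×10^5 W/m²

For two large parallel gray plates, q = σ(T₁⁴ − T₂⁴) / (1/ε₁ + 1/ε₂ − 1).
1/ε₁ + 1/ε₂ − 1 = 1/0.50 + 1/0.86 − 1 = 2.163.
T₁⁴ − T₂⁴ = 5.70×10^12 − 3.25×10^11 = 5.37×10^12 K⁴.
q = 5.67×10⁻⁸ × 5.37×10^12 / 2.163 = 1.41×10^5 W/m².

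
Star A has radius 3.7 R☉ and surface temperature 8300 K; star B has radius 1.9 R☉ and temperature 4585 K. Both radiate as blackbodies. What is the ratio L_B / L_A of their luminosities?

L = 4πR²σT⁴ ∝ R²T⁴, so L_B/L_A = (1.9/3.7)² × (4585/8300)⁴ = 0.264 × 0.0931 = 0.0246.

L_B/L_A ≈ 0.0246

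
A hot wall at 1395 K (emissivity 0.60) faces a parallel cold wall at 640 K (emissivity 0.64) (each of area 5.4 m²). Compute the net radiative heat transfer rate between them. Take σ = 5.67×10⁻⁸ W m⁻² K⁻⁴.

Q ≈ 4.97×10^5 W

For two large parallel gray plates, q = σ(T₁⁴ − T₂⁴) / (1/ε₁ + 1/ε₂ − 1).
1/ε₁ + 1/ε₂ − 1 = 1/0.60 + 1/0.64 − 1 = 2.229.
T₁⁴ − T₂⁴ = 3.79×10^12 − 1.68×10^11 = 3.62×10^12 K⁴.
q = 5.67×10⁻⁸ × 3.62×10^12 / 2.229 = 92100 W/m².
Q = q·A = 92100 × 5.4 = 4.97×10^5 W.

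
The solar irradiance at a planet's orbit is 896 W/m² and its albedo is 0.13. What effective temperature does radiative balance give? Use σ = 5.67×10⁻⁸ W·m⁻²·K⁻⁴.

Power absorbed = (1−a)S·πR²; power emitted = 4πR²σT⁴. Equating and cancelling πR²:
T = ((1−a)S / 4σ)^(1/4) = (780 / (4 × 5.67×10⁻⁸))^(1/4) = (3.44×10^9)^(1/4).
T = 242 K.

T ≈ 242 K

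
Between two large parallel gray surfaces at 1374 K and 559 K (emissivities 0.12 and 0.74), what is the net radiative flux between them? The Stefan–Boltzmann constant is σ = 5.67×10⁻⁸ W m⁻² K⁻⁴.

For two large parallel gray plates, q = σ(T₁⁴ − T₂⁴) / (1/ε₁ + 1/ε₂ − 1).
1/ε₁ + 1/ε₂ − 1 = 1/0.12 + 1/0.74 − 1 = 8.685.
T₁⁴ − T₂⁴ = 3.56×10^12 − 9.76×10^10 = 3.47×10^12 K⁴.
q = 5.67×10⁻⁸ × 3.47×10^12 / 8.685 = 22600 W/m².

q ≈ 22600 W/m²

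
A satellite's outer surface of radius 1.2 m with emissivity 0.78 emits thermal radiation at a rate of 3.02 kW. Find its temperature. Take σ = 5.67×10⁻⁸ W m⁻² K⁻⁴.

T ≈ 248 K

A = 4πr² = 4π × (1.2)² = 18.1 m².
From P = εσAT⁴, T = (P / εσA)^(1/4) = (3020 / (0.78 × 5.67×10⁻⁸ × 18.1))^(1/4).
T = (3.77×10^9)^(1/4) = 248 K.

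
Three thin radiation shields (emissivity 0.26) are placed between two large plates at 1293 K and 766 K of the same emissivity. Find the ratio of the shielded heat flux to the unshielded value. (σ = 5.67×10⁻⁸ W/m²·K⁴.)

ratio ≈ 0.250

With N identical shields there are N+1 = 4 gaps in series, each with the same radiative resistance, so the flux falls to 1/(N+1) of its unshielded value.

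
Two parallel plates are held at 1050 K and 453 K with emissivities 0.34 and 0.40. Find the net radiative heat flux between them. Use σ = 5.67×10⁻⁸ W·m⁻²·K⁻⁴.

q ≈ 15000 W/m²

For two large parallel gray plates, q = σ(T₁⁴ − T₂⁴) / (1/ε₁ + 1/ε₂ − 1).
1/ε₁ + 1/ε₂ − 1 = 1/0.34 + 1/0.40 − 1 = 4.441.
T₁⁴ − T₂⁴ = 1.22×10^12 − 4.21×10^10 = 1.17×10^12 K⁴.
q = 5.67×10⁻⁸ × 1.17×10^12 / 4.441 = 15000 W/m².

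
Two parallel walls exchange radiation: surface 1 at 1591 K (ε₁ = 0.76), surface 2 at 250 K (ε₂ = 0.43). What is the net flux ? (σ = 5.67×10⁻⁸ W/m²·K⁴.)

For two large parallel gray plates, q = σ(T₁⁴ − T₂⁴) / (1/ε₁ + 1/ε₂ − 1).
1/ε₁ + 1/ε₂ − 1 = 1/0.76 + 1/0.43 − 1 = 2.641.
T₁⁴ − T₂⁴ = 6.41×10^12 − 3.91×10^9 = 6.40×10^12 K⁴.
q = 5.67×10⁻⁸ × 6.40×10^12 / 2.641 = 1.37×10^5 W/m².

q ≈ 1.37×10^5 W/m²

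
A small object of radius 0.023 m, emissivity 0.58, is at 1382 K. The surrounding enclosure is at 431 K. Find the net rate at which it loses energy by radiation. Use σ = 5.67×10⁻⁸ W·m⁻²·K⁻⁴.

Q ≈ 790 W

A = 4πr² = 4π × (0.023)² = 6.65×10^-3 m².
Q = εσA(T⁴ − T_s⁴). T⁴ − T_s⁴ = (1382)⁴ − (431)⁴ = 3.65×10^12 − 3.45×10^10 = 3.61×10^12 K⁴.
Q = 0.58 × 5.67×10⁻⁸ × 6.65×10^-3 × 3.61×10^12 = 790 W.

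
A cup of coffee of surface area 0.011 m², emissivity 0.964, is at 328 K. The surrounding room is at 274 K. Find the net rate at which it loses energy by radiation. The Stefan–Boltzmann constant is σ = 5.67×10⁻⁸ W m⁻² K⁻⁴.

Q ≈ 3.57 W

Q = εσA(T⁴ − T_s⁴). T⁴ − T_s⁴ = (328)⁴ − (274)⁴ = 1.16×10^10 − 5.64×10^9 = 5.94×10^9 K⁴.
Q = 0.964 × 5.67×10⁻⁸ × 0.0110 × 5.94×10^9 = 3.57 W.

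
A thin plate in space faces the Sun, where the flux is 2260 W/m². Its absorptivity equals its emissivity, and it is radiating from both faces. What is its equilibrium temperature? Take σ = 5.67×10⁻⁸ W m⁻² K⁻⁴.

T ≈ 376 K

Absorbed flux αS = emitted flux 2εσT⁴ per unit area; with α = ε this gives T = (S/2σ)^(1/4).
T = (2260 / (2 × 5.67×10⁻⁸))^(1/4) = (1.99×10^10)^(1/4).
T = 376 K.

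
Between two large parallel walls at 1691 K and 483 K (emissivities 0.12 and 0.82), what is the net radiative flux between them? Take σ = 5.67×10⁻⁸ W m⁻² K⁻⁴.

q ≈ 53800 W/m²

For two large parallel gray plates, q = σ(T₁⁴ − T₂⁴) / (1/ε₁ + 1/ε₂ − 1).
1/ε₁ + 1/ε₂ − 1 = 1/0.12 + 1/0.82 − 1 = 8.553.
T₁⁴ − T₂⁴ = 8.18×10^12 − 5.44×10^10 = 8.12×10^12 K⁴.
q = 5.67×10⁻⁸ × 8.12×10^12 / 8.553 = 53800 W/m².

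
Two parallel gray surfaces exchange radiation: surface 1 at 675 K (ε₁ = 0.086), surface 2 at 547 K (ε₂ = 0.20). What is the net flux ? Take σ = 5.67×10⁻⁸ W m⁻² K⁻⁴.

For two large parallel gray plates, q = σ(T₁⁴ − T₂⁴) / (1/ε₁ + 1/ε₂ − 1).
1/ε₁ + 1/ε₂ − 1 = 1/0.086 + 1/0.20 − 1 = 15.63.
T₁⁴ − T₂⁴ = 2.08×10^11 − 8.95×10^10 = 1.18×10^11 K⁴.
q = 5.67×10⁻⁸ × 1.18×10^11 / 15.63 = 428 W/m².

q ≈ 428 W/m²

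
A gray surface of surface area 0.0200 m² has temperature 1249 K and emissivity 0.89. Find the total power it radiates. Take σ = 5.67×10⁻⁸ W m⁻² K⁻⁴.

P = εσAT⁴ = 0.89 × 5.67×10⁻⁸ × 0.0200 × (1249)⁴ = 0.89 × 5.67×10⁻⁸ × 0.0200 × 2.43×10^12.
P = 2460 W.

P ≈ 2460 W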